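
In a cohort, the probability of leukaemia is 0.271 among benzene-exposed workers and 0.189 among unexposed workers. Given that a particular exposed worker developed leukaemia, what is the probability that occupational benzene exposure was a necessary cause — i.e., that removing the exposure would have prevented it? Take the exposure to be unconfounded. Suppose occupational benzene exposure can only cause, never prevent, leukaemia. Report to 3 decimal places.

PN ≈ 0.303

Let p₁ = 0.271, p₀ = 0.189.
Under exogeneity and monotonicity, PN = (p₁ − p₀) / p₁.
PN = (0.271 − 0.189) / 0.271 = 0.082 / 0.271 ≈ 0.3026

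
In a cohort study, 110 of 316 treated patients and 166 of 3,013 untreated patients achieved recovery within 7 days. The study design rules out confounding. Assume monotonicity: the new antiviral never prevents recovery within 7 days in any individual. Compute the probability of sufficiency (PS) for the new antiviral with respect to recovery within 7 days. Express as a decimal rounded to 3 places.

p₁ = P(outcome | exposed) = 110/316 = 0.3481
p₀ = P(outcome | unexposed) = 166/3013 = 0.055095
Under exogeneity and monotonicity, PS = (p₁ − p₀) / (1 − p₀).
PS = (0.3481 − 0.055095) / (1 − 0.055095) = 0.29301 / 0.94491 ≈ 0.3101

PS ≈ 0.310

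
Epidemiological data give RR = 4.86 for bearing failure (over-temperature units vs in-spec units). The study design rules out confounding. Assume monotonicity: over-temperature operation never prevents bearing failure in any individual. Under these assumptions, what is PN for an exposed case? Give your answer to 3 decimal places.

Under exogeneity and monotonicity, PN = (RR − 1) / RR = 1 − 1/RR.
PN = (4.86 − 1) / 4.86 = 3.86 / 4.86 ≈ 0.7942

PN ≈ 0.794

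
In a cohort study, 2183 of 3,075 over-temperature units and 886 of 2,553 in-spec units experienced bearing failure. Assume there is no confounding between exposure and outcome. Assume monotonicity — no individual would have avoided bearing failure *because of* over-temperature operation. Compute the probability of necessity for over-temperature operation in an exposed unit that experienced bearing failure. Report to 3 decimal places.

PN ≈ 0.511

p₁ = P(outcome | exposed) = 2183/3075 = 0.70992
p₀ = P(outcome | unexposed) = 886/2553 = 0.34704
Under exogeneity and monotonicity, PN = (p₁ − p₀) / p₁.
PN = (0.70992 − 0.34704) / 0.70992 = 0.36288 / 0.70992 ≈ 0.5112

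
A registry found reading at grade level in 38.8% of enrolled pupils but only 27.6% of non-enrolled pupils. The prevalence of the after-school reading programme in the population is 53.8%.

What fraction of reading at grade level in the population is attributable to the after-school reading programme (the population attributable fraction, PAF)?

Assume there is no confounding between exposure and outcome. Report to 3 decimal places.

p₁ = 0.388, p₀ = 0.276.
Overall risk P(Y=1) = π·p₁ + (1−π)·p₀ = 0.538×0.388 + 0.462×0.276 = 0.33626.
Under exogeneity, PAF = [P(Y=1) − p₀] / P(Y=1).
PAF = (0.33626 − 0.276) / 0.33626 ≈ 0.1792

PAF ≈ 0.179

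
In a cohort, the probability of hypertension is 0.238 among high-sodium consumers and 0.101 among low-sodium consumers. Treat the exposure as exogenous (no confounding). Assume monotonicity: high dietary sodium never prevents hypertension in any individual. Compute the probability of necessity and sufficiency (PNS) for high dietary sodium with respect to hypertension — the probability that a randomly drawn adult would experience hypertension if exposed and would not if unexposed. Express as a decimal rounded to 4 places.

Let p₁ = 0.238, p₀ = 0.101.
Under exogeneity and monotonicity, PNS = p₁ − p₀.
PNS = 0.238 − 0.101 = 0.137

PNS ≈ 0.1370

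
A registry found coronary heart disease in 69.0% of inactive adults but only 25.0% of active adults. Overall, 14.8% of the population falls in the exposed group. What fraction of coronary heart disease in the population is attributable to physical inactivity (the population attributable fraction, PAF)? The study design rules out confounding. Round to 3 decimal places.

p₁ = 0.69, p₀ = 0.25.
Overall risk P(Y=1) = π·p₁ + (1−π)·p₀ = 0.148×0.69 + 0.852×0.25 = 0.31512.
Under exogeneity, PAF = [P(Y=1) − p₀] / P(Y=1).
PAF = (0.31512 − 0.25) / 0.31512 ≈ 0.2067

PAF ≈ 0.207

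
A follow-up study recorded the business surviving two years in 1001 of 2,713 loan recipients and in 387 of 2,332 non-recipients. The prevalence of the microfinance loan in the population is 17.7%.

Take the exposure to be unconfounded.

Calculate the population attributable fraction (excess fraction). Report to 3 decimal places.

p₁ = P(outcome | exposed) = 1001/2713 = 0.36896
p₀ = P(outcome | unexposed) = 387/2332 = 0.16595
Overall risk P(Y=1) = π·p₁ + (1−π)·p₀ = 0.177×0.36896 + 0.823×0.16595 = 0.20189.
Under exogeneity, PAF = [P(Y=1) − p₀] / P(Y=1).
PAF = (0.20189 − 0.16595) / 0.20189 ≈ 0.1780

PAF ≈ 0.178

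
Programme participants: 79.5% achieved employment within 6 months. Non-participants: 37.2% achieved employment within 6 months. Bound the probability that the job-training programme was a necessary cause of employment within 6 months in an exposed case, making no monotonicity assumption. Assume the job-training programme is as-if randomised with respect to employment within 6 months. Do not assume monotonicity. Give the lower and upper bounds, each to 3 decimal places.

p₁ = 0.795, p₀ = 0.372.
Under exogeneity alone the bounds on PN are max{0,(p₁−p₀)/p₁} ≤ PN ≤ min{1,(1−p₀)/p₁}.
  lower = (p₁ − p₀)/p₁ = 0.423 / 0.795 ≈ 0.5321
  upper = min{1, (1 − p₀)/p₁} = 0.628 / 0.795 ≈ 0.7899

0.532 ≤ PN ≤ 0.790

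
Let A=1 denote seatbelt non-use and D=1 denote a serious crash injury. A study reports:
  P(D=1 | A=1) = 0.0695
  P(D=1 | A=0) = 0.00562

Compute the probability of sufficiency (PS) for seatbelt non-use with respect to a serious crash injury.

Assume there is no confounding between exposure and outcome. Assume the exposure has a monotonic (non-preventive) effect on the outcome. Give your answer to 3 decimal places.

Let p₁ = 0.0695, p₀ = 0.00562.
Under exogeneity and monotonicity, PS = (p₁ − p₀) / (1 − p₀).
PS = (0.0695 − 0.00562) / (1 − 0.00562) = 0.06388 / 0.99438 ≈ 0.0642

PS ≈ 0.064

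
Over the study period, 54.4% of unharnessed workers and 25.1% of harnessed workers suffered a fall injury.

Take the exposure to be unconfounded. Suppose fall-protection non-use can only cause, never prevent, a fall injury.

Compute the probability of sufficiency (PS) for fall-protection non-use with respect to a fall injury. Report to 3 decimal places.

PS ≈ 0.391

p₁ = 0.544, p₀ = 0.251.
Under exogeneity and monotonicity, PS = (p₁ − p₀) / (1 − p₀).
PS = (0.544 − 0.251) / (1 − 0.251) = 0.293 / 0.749 ≈ 0.3912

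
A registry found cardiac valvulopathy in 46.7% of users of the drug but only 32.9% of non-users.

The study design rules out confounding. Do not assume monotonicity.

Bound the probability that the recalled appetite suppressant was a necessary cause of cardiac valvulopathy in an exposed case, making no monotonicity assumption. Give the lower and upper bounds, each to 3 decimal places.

p₁ = 0.467, p₀ = 0.329.
Under exogeneity alone the bounds on PN are max{0,(p₁−p₀)/p₁} ≤ PN ≤ min{1,(1−p₀)/p₁}.
  lower = (p₁ − p₀)/p₁ = 0.138 / 0.467 ≈ 0.2955
  upper = min{1, (1 − p₀)/p₁} = 0.671 / 0.467 ≈ 1.4368 → capped at 1

0.296 ≤ PN ≤ 1.000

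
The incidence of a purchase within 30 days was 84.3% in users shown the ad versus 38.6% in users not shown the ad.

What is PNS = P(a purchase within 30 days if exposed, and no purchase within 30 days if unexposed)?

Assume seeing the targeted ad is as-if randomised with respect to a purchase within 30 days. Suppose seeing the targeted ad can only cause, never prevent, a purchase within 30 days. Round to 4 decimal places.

p₁ = 0.843, p₀ = 0.386.
Under exogeneity and monotonicity, PNS = p₁ − p₀.
PNS = 0.843 − 0.386 = 0.457

PNS ≈ 0.4570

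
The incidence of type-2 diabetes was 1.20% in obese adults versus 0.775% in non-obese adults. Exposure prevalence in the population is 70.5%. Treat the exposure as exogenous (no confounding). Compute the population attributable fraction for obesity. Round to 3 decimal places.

PAF ≈ 0.279

p₁ = 0.012, p₀ = 0.00775.
Overall risk P(Y=1) = π·p₁ + (1−π)·p₀ = 0.705×0.012 + 0.295×0.00775 = 0.010746.
Under exogeneity, PAF = [P(Y=1) − p₀] / P(Y=1).
PAF = (0.010746 − 0.00775) / 0.010746 ≈ 0.2788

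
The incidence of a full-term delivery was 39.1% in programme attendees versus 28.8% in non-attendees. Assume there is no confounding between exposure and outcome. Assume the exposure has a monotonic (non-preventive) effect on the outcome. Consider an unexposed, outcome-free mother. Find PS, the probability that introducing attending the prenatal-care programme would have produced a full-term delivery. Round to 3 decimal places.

p₁ = 0.391, p₀ = 0.288.
Under exogeneity and monotonicity, PS = (p₁ − p₀) / (1 − p₀).
PS = (0.391 − 0.288) / (1 − 0.288) = 0.103 / 0.712 ≈ 0.1447

PS ≈ 0.145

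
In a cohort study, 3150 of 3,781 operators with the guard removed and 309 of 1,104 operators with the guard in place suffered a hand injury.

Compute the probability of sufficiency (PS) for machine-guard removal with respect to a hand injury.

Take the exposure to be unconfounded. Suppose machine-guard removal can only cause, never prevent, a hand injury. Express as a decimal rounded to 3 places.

PS ≈ 0.768

p₁ = P(outcome | exposed) = 3150/3781 = 0.83311
p₀ = P(outcome | unexposed) = 309/1104 = 0.27989
Under exogeneity and monotonicity, PS = (p₁ − p₀) / (1 − p₀).
PS = (0.83311 − 0.27989) / (1 − 0.27989) = 0.55322 / 0.72011 ≈ 0.7682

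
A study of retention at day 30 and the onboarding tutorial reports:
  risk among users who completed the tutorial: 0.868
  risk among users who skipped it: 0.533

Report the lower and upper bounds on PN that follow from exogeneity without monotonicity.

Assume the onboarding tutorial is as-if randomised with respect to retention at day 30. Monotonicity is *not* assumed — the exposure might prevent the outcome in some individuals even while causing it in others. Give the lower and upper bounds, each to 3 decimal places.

0.386 ≤ PN ≤ 0.538

Let p₁ = 0.868, p₀ = 0.533.
Under exogeneity alone the bounds on PN are max{0,(p₁−p₀)/p₁} ≤ PN ≤ min{1,(1−p₀)/p₁}.
  lower = (p₁ − p₀)/p₁ = 0.335 / 0.868 ≈ 0.3859
  upper = min{1, (1 − p₀)/p₁} = 0.467 / 0.868 ≈ 0.5380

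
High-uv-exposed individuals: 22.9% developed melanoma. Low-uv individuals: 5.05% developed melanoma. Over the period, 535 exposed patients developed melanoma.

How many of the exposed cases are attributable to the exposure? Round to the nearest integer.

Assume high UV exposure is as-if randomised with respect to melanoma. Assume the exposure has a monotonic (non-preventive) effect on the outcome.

p₁ = 0.229, p₀ = 0.0505.
PN = (p₁ − p₀)/p₁ = (0.229 − 0.0505) / 0.229 ≈ 0.77948.
Attributable cases ≈ PN × (exposed cases) = 0.77948 × 535 ≈ 417.02.

about 417 cases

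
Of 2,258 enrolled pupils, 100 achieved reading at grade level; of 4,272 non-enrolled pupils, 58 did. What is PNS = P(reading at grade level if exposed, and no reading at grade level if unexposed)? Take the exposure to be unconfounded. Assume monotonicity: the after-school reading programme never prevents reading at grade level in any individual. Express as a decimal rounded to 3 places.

p₁ = P(outcome | exposed) = 100/2258 = 0.044287
p₀ = P(outcome | unexposed) = 58/4272 = 0.013577
Under exogeneity and monotonicity, PNS = p₁ − p₀.
PNS = 0.044287 − 0.013577 = 0.03071

PNS ≈ 0.031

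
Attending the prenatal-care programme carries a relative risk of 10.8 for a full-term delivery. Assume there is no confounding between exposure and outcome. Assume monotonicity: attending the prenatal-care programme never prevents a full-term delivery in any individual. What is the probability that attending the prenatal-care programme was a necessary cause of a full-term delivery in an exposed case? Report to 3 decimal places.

PN ≈ 0.907

Under exogeneity and monotonicity, PN = (RR − 1) / RR = 1 − 1/RR.
PN = (10.8 − 1) / 10.8 = 9.8 / 10.8 ≈ 0.9074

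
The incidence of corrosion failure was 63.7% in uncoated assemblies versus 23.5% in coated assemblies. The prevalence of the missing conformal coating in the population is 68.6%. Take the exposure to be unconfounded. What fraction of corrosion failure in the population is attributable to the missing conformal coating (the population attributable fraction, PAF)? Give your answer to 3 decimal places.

p₁ = 0.637, p₀ = 0.235.
Overall risk P(Y=1) = π·p₁ + (1−π)·p₀ = 0.686×0.637 + 0.314×0.235 = 0.51077.
Under exogeneity, PAF = [P(Y=1) − p₀] / P(Y=1).
PAF = (0.51077 − 0.235) / 0.51077 ≈ 0.5399

PAF ≈ 0.540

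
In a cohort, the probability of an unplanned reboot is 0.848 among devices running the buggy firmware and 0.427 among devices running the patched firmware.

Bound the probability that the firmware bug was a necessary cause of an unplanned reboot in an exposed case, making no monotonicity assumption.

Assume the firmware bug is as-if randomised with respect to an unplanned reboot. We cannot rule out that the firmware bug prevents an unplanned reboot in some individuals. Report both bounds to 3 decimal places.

0.496 ≤ PN ≤ 0.676

Let p₁ = 0.848, p₀ = 0.427.
Under exogeneity alone the bounds on PN are max{0,(p₁−p₀)/p₁} ≤ PN ≤ min{1,(1−p₀)/p₁}.
  lower = (p₁ − p₀)/p₁ = 0.421 / 0.848 ≈ 0.4965
  upper = min{1, (1 − p₀)/p₁} = 0.573 / 0.848 ≈ 0.6757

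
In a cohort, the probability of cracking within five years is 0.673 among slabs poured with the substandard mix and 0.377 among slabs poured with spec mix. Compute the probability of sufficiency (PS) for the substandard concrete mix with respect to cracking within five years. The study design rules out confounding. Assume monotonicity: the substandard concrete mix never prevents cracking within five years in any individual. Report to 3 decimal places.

PS ≈ 0.475

Let p₁ = 0.673, p₀ = 0.377.
Under exogeneity and monotonicity, PS = (p₁ − p₀) / (1 − p₀).
PS = (0.673 − 0.377) / (1 − 0.377) = 0.296 / 0.623 ≈ 0.4751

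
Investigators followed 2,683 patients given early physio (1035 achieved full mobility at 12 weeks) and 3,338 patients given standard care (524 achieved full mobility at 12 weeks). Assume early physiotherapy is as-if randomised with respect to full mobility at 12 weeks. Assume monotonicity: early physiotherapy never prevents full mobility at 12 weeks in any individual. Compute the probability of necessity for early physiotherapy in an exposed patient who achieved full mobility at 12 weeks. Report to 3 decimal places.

p₁ = P(outcome | exposed) = 1035/2683 = 0.38576
p₀ = P(outcome | unexposed) = 524/3338 = 0.15698
Under exogeneity and monotonicity, PN = (p₁ − p₀) / p₁.
PN = (0.38576 − 0.15698) / 0.38576 = 0.22878 / 0.38576 ≈ 0.5931

PN ≈ 0.593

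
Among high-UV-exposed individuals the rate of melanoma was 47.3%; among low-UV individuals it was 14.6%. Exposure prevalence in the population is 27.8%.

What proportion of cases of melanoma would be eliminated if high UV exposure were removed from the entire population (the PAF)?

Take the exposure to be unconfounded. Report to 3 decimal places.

p₁ = 0.473, p₀ = 0.146.
Overall risk P(Y=1) = π·p₁ + (1−π)·p₀ = 0.278×0.473 + 0.722×0.146 = 0.23691.
Under exogeneity, PAF = [P(Y=1) − p₀] / P(Y=1).
PAF = (0.23691 − 0.146) / 0.23691 ≈ 0.3837

PAF ≈ 0.384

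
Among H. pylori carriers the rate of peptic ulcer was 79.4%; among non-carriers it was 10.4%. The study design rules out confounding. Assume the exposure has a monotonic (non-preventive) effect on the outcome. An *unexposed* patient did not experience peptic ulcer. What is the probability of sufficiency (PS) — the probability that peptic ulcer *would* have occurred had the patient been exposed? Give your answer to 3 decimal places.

p₁ = 0.794, p₀ = 0.104.
Under exogeneity and monotonicity, PS = (p₁ − p₀) / (1 − p₀).
PS = (0.794 − 0.104) / (1 − 0.104) = 0.69 / 0.896 ≈ 0.7701

PS ≈ 0.770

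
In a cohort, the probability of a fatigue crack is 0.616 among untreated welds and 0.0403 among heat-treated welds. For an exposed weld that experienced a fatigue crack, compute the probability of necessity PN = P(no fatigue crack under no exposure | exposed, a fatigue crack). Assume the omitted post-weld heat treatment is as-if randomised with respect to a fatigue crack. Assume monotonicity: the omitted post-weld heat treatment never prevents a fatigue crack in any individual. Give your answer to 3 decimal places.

Let p₁ = 0.616, p₀ = 0.0403.
Under exogeneity and monotonicity, PN = (p₁ − p₀) / p₁.
PN = (0.616 − 0.0403) / 0.616 = 0.5757 / 0.616 ≈ 0.9346

PN ≈ 0.935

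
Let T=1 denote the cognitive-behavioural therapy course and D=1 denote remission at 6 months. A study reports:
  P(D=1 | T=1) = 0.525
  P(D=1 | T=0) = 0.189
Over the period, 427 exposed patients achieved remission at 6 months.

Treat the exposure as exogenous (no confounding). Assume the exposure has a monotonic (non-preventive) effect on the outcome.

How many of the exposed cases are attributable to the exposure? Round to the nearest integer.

Let p₁ = 0.525, p₀ = 0.189.
PN = (p₁ − p₀)/p₁ = (0.525 − 0.189) / 0.525 ≈ 0.64000.
Attributable cases ≈ PN × (exposed cases) = 0.64000 × 427 ≈ 273.28.

about 273 cases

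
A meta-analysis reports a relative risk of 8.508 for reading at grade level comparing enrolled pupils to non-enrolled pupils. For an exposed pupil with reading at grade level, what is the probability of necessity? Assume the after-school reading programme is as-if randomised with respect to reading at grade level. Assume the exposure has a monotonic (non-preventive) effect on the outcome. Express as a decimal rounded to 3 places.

Under exogeneity and monotonicity, PN = (RR − 1) / RR = 1 − 1/RR.
PN = (8.508 − 1) / 8.508 = 7.508 / 8.508 ≈ 0.8825

PN ≈ 0.882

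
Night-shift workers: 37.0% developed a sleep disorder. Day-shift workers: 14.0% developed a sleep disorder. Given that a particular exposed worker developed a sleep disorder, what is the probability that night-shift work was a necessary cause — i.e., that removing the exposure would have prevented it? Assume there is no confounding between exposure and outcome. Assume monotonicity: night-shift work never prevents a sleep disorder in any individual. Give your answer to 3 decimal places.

PN ≈ 0.622

p₁ = 0.37, p₀ = 0.14.
Under exogeneity and monotonicity, PN = (p₁ − p₀) / p₁.
PN = (0.37 − 0.14) / 0.37 = 0.23 / 0.37 ≈ 0.6216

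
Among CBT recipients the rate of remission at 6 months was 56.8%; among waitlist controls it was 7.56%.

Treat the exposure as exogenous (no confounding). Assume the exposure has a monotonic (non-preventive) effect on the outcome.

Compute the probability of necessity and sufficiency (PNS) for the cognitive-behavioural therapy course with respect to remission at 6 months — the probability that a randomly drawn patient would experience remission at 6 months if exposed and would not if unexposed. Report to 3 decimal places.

PNS ≈ 0.492

p₁ = 0.568, p₀ = 0.0756.
Under exogeneity and monotonicity, PNS = p₁ − p₀.
PNS = 0.568 − 0.0756 = 0.4924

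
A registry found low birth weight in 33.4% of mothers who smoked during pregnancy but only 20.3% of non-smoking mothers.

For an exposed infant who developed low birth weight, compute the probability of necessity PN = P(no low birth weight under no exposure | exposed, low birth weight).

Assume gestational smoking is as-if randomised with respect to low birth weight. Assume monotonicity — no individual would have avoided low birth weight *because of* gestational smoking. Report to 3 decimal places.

PN ≈ 0.392

p₁ = 0.334, p₀ = 0.203.
Under exogeneity and monotonicity, PN = (p₁ − p₀) / p₁.
PN = (0.334 − 0.203) / 0.334 = 0.131 / 0.334 ≈ 0.3922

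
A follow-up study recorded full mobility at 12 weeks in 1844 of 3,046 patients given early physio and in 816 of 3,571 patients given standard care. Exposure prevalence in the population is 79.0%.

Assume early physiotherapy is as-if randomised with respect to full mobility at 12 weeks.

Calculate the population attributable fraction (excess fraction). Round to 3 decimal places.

PAF ≈ 0.566

p₁ = P(outcome | exposed) = 1844/3046 = 0.60538
p₀ = P(outcome | unexposed) = 816/3571 = 0.22851
Overall risk P(Y=1) = π·p₁ + (1−π)·p₀ = 0.79×0.60538 + 0.21×0.22851 = 0.52624.
Under exogeneity, PAF = [P(Y=1) − p₀] / P(Y=1).
PAF = (0.52624 − 0.22851) / 0.52624 ≈ 0.5658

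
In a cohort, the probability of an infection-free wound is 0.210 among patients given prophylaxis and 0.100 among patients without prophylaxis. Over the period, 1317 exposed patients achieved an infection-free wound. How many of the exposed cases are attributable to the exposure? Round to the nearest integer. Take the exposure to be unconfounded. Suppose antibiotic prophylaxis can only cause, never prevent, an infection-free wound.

Let p₁ = 0.21, p₀ = 0.1.
PN = (p₁ − p₀)/p₁ = (0.21 − 0.1) / 0.21 ≈ 0.52381.
Attributable cases ≈ PN × (exposed cases) = 0.52381 × 1317 ≈ 689.86.

about 690 cases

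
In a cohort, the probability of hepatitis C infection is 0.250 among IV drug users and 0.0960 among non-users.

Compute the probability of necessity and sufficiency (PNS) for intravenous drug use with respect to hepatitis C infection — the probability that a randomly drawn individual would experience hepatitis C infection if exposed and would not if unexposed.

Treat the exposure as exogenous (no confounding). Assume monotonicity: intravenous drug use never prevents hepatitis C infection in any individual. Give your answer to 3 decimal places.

Let p₁ = 0.25, p₀ = 0.096.
Under exogeneity and monotonicity, PNS = p₁ − p₀.
PNS = 0.25 − 0.096 = 0.154

PNS ≈ 0.154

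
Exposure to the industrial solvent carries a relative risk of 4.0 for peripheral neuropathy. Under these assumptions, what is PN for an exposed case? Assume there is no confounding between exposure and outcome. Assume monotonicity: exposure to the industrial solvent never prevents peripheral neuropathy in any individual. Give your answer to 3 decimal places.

Under exogeneity and monotonicity, PN = (RR − 1) / RR = 1 − 1/RR.
PN = (4.0 − 1) / 4.0 = 3 / 4.0 ≈ 0.7500

PN ≈ 0.750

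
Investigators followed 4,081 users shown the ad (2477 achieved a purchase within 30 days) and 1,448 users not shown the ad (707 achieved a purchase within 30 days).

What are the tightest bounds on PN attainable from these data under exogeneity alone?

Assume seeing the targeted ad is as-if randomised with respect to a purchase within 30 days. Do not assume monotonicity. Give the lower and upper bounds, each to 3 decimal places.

0.196 ≤ PN ≤ 0.843

p₁ = P(outcome | exposed) = 2477/4081 = 0.60696
p₀ = P(outcome | unexposed) = 707/1448 = 0.48826
Under exogeneity alone the bounds on PN are max{0,(p₁−p₀)/p₁} ≤ PN ≤ min{1,(1−p₀)/p₁}.
  lower = (p₁ − p₀)/p₁ = 0.1187 / 0.60696 ≈ 0.1956
  upper = min{1, (1 − p₀)/p₁} = 0.51174 / 0.60696 ≈ 0.8431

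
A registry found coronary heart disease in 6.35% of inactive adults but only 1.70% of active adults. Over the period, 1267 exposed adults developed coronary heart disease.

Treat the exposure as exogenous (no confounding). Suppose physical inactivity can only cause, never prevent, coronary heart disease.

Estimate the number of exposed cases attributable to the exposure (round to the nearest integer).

p₁ = 0.0635, p₀ = 0.017.
PN = (p₁ − p₀)/p₁ = (0.0635 − 0.017) / 0.0635 ≈ 0.73228.
Attributable cases ≈ PN × (exposed cases) = 0.73228 × 1267 ≈ 927.80.

about 928 cases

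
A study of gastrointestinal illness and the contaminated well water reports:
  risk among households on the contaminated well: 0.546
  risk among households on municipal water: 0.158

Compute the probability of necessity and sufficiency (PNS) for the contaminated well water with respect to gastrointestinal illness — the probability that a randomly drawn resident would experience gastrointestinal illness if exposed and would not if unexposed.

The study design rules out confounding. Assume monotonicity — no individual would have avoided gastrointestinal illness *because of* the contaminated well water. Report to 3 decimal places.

PNS ≈ 0.388

Let p₁ = 0.546, p₀ = 0.158.
Under exogeneity and monotonicity, PNS = p₁ − p₀.
PNS = 0.546 − 0.158 = 0.388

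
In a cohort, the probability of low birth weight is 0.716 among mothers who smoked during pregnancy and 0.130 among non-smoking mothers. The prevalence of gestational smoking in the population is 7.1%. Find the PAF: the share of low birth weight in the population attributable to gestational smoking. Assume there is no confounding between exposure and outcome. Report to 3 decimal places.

PAF ≈ 0.242

Let p₁ = 0.716, p₀ = 0.13.
Overall risk P(Y=1) = π·p₁ + (1−π)·p₀ = 0.071×0.716 + 0.929×0.13 = 0.17161.
Under exogeneity, PAF = [P(Y=1) − p₀] / P(Y=1).
PAF = (0.17161 − 0.13) / 0.17161 ≈ 0.2425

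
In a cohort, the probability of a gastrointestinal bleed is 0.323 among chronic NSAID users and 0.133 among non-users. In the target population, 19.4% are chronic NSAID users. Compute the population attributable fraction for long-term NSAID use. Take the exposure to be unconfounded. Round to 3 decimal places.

Let p₁ = 0.323, p₀ = 0.133.
Overall risk P(Y=1) = π·p₁ + (1−π)·p₀ = 0.194×0.323 + 0.806×0.133 = 0.16986.
Under exogeneity, PAF = [P(Y=1) − p₀] / P(Y=1).
PAF = (0.16986 − 0.133) / 0.16986 ≈ 0.2170

PAF ≈ 0.217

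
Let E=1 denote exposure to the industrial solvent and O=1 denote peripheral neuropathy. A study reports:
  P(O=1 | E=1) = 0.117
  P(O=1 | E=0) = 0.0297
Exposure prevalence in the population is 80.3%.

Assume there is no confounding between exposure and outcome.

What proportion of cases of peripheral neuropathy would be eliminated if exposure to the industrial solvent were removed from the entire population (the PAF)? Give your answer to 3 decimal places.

PAF ≈ 0.702

Let p₁ = 0.117, p₀ = 0.0297.
Overall risk P(Y=1) = π·p₁ + (1−π)·p₀ = 0.803×0.117 + 0.197×0.0297 = 0.099802.
Under exogeneity, PAF = [P(Y=1) − p₀] / P(Y=1).
PAF = (0.099802 − 0.0297) / 0.099802 ≈ 0.7024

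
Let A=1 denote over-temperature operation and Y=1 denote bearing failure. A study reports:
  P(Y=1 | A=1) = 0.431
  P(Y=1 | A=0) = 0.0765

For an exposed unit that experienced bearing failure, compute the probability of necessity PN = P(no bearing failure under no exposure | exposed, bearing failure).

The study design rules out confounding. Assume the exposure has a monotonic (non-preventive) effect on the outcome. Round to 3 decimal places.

Let p₁ = 0.431, p₀ = 0.0765.
Under exogeneity and monotonicity, PN = (p₁ − p₀) / p₁.
PN = (0.431 − 0.0765) / 0.431 = 0.3545 / 0.431 ≈ 0.8225

PN ≈ 0.823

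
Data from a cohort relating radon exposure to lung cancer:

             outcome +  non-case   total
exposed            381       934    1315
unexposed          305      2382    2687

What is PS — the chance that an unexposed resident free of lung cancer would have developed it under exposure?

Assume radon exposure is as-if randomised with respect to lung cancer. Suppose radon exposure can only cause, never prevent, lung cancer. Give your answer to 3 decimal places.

PS ≈ 0.199

p₁ = P(outcome | exposed) = 381/1315 = 0.28973
p₀ = P(outcome | unexposed) = 305/2687 = 0.11351
Under exogeneity and monotonicity, PS = (p₁ − p₀)/(1 − p₀).
PS = (0.28973 − 0.11351) / 0.88649 ≈ 0.1988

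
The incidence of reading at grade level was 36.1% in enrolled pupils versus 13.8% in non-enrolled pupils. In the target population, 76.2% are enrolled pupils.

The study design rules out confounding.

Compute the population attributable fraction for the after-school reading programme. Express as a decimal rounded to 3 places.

PAF ≈ 0.552

p₁ = 0.361, p₀ = 0.138.
Overall risk P(Y=1) = π·p₁ + (1−π)·p₀ = 0.762×0.361 + 0.238×0.138 = 0.30793.
Under exogeneity, PAF = [P(Y=1) − p₀] / P(Y=1).
PAF = (0.30793 − 0.138) / 0.30793 ≈ 0.5518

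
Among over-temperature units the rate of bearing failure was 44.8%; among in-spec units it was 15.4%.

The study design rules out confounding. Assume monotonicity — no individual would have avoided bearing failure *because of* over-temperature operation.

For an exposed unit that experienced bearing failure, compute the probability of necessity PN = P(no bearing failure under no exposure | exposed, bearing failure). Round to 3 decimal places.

p₁ = 0.448, p₀ = 0.154.
Under exogeneity and monotonicity, PN = (p₁ − p₀) / p₁.
PN = (0.448 − 0.154) / 0.448 = 0.294 / 0.448 ≈ 0.6562

PN ≈ 0.656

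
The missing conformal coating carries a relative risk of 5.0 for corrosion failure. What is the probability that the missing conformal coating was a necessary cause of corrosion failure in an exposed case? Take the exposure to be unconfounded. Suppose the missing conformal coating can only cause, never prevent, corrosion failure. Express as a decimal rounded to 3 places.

Under exogeneity and monotonicity, PN = (RR − 1) / RR = 1 − 1/RR.
PN = (5.0 − 1) / 5.0 = 4 / 5.0 ≈ 0.8000

PN ≈ 0.800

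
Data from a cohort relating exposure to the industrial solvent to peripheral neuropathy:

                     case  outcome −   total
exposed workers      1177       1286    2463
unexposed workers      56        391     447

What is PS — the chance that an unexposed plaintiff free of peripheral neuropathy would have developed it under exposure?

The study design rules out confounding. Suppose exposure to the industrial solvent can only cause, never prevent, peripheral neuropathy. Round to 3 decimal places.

PS ≈ 0.403

p₁ = P(outcome | exposed) = 1177/2463 = 0.47787
p₀ = P(outcome | unexposed) = 56/447 = 0.12528
Under exogeneity and monotonicity, PS = (p₁ − p₀)/(1 − p₀).
PS = (0.47787 − 0.12528) / 0.87472 ≈ 0.4031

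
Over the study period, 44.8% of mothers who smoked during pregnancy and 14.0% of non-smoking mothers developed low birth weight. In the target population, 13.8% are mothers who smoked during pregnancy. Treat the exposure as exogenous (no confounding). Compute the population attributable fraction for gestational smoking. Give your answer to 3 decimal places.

PAF ≈ 0.233

p₁ = 0.448, p₀ = 0.14.
Overall risk P(Y=1) = π·p₁ + (1−π)·p₀ = 0.138×0.448 + 0.862×0.14 = 0.1825.
Under exogeneity, PAF = [P(Y=1) − p₀] / P(Y=1).
PAF = (0.1825 − 0.14) / 0.1825 ≈ 0.2329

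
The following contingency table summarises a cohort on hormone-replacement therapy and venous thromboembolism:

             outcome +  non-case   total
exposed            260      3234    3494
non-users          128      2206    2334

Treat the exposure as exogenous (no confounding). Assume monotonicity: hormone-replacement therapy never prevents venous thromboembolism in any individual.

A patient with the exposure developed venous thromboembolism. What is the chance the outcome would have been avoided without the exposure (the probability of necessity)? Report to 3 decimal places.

PN ≈ 0.263

p₁ = P(outcome | exposed) = 260/3494 = 0.074413
p₀ = P(outcome | unexposed) = 128/2334 = 0.054841
Under exogeneity and monotonicity, PN = (p₁ − p₀)/p₁.
PN = (0.074413 − 0.054841) / 0.074413 ≈ 0.2630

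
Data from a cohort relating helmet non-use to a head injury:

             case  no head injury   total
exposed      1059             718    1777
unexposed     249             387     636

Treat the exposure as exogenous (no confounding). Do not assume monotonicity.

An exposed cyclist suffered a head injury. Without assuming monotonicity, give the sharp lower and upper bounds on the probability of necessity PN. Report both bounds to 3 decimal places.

p₁ = P(outcome | exposed) = 1059/1777 = 0.59595
p₀ = P(outcome | unexposed) = 249/636 = 0.39151
Under exogeneity alone the bounds on PN are max{0,(p₁−p₀)/p₁} ≤ PN ≤ min{1,(1−p₀)/p₁}.
  lower = (p₁ − p₀)/p₁ = 0.20444 / 0.59595 ≈ 0.3430
  upper = min{1, (1 − p₀)/p₁} = 0.60849 / 0.59595 ≈ 1.0210 → capped at 1

0.343 ≤ PN ≤ 1.000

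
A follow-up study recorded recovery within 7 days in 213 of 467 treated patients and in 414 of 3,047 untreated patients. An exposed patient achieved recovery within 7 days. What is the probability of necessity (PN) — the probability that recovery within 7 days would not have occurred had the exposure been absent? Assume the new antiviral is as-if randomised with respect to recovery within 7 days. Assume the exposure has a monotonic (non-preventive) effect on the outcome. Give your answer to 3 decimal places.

p₁ = P(outcome | exposed) = 213/467 = 0.4561
p₀ = P(outcome | unexposed) = 414/3047 = 0.13587
Under exogeneity and monotonicity, PN = (p₁ − p₀) / p₁.
PN = (0.4561 − 0.13587) / 0.4561 = 0.32023 / 0.4561 ≈ 0.7021

PN ≈ 0.702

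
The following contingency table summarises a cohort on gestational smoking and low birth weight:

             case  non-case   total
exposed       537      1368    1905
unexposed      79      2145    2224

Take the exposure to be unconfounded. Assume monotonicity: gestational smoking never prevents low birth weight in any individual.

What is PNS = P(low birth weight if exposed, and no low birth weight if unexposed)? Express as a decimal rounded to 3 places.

p₁ = P(outcome | exposed) = 537/1905 = 0.28189
p₀ = P(outcome | unexposed) = 79/2224 = 0.035522
Under exogeneity and monotonicity, PNS = p₁ − p₀.
PNS = 0.28189 − 0.035522 = 0.24637

PNS ≈ 0.246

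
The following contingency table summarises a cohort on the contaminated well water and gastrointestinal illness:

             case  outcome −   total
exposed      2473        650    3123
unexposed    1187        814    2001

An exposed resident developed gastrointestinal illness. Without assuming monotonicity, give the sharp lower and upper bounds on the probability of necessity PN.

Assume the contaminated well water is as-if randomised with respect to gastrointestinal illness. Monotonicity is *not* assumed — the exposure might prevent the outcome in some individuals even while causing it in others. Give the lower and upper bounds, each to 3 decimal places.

0.251 ≤ PN ≤ 0.514

p₁ = P(outcome | exposed) = 2473/3123 = 0.79187
p₀ = P(outcome | unexposed) = 1187/2001 = 0.5932
Under exogeneity alone the bounds on PN are max{0,(p₁−p₀)/p₁} ≤ PN ≤ min{1,(1−p₀)/p₁}.
  lower = (p₁ − p₀)/p₁ = 0.19866 / 0.79187 ≈ 0.2509
  upper = min{1, (1 − p₀)/p₁} = 0.4068 / 0.79187 ≈ 0.5137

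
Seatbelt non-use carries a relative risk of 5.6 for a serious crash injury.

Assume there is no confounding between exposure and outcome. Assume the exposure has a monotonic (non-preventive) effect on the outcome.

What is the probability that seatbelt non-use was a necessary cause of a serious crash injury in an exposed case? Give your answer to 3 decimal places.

Under exogeneity and monotonicity, PN = (RR − 1) / RR = 1 − 1/RR.
PN = (5.6 − 1) / 5.6 = 4.6 / 5.6 ≈ 0.8214

PN ≈ 0.821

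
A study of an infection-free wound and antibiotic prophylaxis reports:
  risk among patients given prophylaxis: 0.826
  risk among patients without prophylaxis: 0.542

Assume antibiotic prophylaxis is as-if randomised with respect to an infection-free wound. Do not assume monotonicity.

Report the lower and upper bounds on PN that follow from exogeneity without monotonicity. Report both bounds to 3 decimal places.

Let p₁ = 0.826, p₀ = 0.542.
Under exogeneity alone the bounds on PN are max{0,(p₁−p₀)/p₁} ≤ PN ≤ min{1,(1−p₀)/p₁}.
  lower = (p₁ − p₀)/p₁ = 0.284 / 0.826 ≈ 0.3438
  upper = min{1, (1 − p₀)/p₁} = 0.458 / 0.826 ≈ 0.5545

0.344 ≤ PN ≤ 0.554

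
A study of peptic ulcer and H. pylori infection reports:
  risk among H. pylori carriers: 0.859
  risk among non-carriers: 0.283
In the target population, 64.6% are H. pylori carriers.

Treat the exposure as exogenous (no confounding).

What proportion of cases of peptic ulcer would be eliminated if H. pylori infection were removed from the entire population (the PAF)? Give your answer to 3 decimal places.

PAF ≈ 0.568

Let p₁ = 0.859, p₀ = 0.283.
Overall risk P(Y=1) = π·p₁ + (1−π)·p₀ = 0.646×0.859 + 0.354×0.283 = 0.6551.
Under exogeneity, PAF = [P(Y=1) − p₀] / P(Y=1).
PAF = (0.6551 − 0.283) / 0.6551 ≈ 0.5680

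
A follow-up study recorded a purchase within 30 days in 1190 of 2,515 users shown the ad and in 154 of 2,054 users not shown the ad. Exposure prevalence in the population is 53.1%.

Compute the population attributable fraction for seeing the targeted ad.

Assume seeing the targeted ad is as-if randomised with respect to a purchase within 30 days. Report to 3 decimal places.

PAF ≈ 0.738

p₁ = P(outcome | exposed) = 1190/2515 = 0.47316
p₀ = P(outcome | unexposed) = 154/2054 = 0.074976
Overall risk P(Y=1) = π·p₁ + (1−π)·p₀ = 0.531×0.47316 + 0.469×0.074976 = 0.28641.
Under exogeneity, PAF = [P(Y=1) − p₀] / P(Y=1).
PAF = (0.28641 − 0.074976) / 0.28641 ≈ 0.7382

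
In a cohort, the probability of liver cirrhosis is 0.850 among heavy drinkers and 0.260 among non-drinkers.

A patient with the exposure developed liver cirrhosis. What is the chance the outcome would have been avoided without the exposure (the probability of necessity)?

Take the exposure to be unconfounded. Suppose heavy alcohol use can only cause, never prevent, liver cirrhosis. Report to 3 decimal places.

Let p₁ = 0.85, p₀ = 0.26.
Under exogeneity and monotonicity, PN = (p₁ − p₀) / p₁.
PN = (0.85 − 0.26) / 0.85 = 0.59 / 0.85 ≈ 0.6941

PN ≈ 0.694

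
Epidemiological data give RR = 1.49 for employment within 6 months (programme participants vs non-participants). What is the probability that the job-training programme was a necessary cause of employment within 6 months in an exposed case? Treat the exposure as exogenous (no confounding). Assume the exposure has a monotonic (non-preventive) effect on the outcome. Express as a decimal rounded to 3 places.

PN ≈ 0.329

Under exogeneity and monotonicity, PN = (RR − 1) / RR = 1 − 1/RR.
PN = (1.49 − 1) / 1.49 = 0.49 / 1.49 ≈ 0.3289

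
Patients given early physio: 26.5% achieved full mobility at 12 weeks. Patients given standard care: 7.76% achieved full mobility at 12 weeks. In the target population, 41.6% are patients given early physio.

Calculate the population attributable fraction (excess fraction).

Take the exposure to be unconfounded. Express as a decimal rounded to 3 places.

PAF ≈ 0.501

p₁ = 0.265, p₀ = 0.0776.
Overall risk P(Y=1) = π·p₁ + (1−π)·p₀ = 0.416×0.265 + 0.584×0.0776 = 0.15556.
Under exogeneity, PAF = [P(Y=1) − p₀] / P(Y=1).
PAF = (0.15556 − 0.0776) / 0.15556 ≈ 0.5012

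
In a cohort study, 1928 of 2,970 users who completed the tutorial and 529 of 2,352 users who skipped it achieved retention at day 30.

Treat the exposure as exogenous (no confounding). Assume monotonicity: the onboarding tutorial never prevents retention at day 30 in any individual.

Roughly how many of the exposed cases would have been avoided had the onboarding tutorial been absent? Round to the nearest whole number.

p₁ = P(outcome | exposed) = 1928/2970 = 0.64916
p₀ = P(outcome | unexposed) = 529/2352 = 0.22491
PN = (p₁ − p₀)/p₁ = (0.64916 − 0.22491) / 0.64916 ≈ 0.65353.
Attributable cases ≈ PN × (exposed cases) = 0.65353 × 1928 ≈ 1260.00.

about 1260 cases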